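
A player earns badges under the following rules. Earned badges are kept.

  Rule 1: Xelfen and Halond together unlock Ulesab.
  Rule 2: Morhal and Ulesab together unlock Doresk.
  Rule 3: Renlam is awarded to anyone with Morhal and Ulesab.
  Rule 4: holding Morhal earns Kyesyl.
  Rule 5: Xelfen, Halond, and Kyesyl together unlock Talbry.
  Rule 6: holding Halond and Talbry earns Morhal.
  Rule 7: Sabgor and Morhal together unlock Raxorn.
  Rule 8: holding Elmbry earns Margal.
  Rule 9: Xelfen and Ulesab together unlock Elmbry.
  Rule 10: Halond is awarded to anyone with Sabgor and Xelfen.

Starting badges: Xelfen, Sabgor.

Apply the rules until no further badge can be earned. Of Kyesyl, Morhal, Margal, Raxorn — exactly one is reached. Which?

With Sabgor and Xelfen, Halond is earned (Rule 10).
With Xelfen and Halond, Ulesab is earned (Rule 1).
With Xelfen and Ulesab, Elmbry is earned (Rule 9).
With Elmbry, Margal is earned (Rule 8).
Kyesyl would need Morhal (Rule 4), but Morhal is never earned. Morhal would need Halond and Talbry (Rule 6), but Talbry is never earned. Raxorn would need Sabgor and Morhal (Rule 7), but Morhal is never earned.

Margal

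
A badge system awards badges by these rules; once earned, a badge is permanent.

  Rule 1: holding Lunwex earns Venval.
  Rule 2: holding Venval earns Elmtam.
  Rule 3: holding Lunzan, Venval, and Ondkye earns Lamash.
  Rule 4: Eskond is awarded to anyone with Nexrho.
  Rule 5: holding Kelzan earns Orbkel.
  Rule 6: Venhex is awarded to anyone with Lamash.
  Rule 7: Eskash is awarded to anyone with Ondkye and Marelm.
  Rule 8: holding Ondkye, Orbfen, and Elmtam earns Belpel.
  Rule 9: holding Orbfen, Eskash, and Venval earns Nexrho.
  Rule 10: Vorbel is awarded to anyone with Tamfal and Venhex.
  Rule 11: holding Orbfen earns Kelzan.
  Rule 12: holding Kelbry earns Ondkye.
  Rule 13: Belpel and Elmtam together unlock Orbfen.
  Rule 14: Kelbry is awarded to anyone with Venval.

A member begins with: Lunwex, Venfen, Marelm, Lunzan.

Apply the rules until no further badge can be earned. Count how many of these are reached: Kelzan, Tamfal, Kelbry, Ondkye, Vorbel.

2

With Lunwex, Venval is earned (Rule 1).
With Venval, Kelbry is earned (Rule 14).
With Kelbry, Ondkye is earned (Rule 12).
Kelzan would need Orbfen (Rule 11), but Orbfen is never earned.
No rule produces Tamfal, and it is not given.
Kelbry: reached.
Ondkye: reached.
Vorbel would need Tamfal and Venhex (Rule 10), but Tamfal is never earned.
Reached: Kelbry and Ondkye — 2 of the 5.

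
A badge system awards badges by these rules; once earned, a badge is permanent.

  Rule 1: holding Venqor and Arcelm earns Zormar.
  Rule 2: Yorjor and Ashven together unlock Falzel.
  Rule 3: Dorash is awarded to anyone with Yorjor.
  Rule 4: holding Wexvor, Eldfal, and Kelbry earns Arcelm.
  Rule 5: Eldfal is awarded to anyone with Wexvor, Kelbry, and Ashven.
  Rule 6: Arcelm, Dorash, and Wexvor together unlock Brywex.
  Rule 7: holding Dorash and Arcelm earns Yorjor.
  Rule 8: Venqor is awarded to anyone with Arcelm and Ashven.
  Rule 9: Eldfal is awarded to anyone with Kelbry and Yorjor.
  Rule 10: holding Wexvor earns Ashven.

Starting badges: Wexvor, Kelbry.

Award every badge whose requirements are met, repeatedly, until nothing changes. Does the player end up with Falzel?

No

Falzel would need Yorjor and Ashven (Rule 2), but Yorjor is never earned.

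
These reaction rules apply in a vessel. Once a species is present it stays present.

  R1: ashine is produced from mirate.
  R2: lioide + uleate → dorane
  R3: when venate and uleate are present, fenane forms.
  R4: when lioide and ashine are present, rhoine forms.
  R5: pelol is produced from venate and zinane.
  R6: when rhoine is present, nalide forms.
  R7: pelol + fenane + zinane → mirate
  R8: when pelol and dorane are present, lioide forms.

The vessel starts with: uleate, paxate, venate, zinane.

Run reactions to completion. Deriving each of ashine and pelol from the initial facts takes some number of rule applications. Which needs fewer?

pelol

pelol: venate and zinane present → pelol forms (R5). [1 rule application]
ashine: venate and uleate present → fenane forms (R3). venate and zinane present → pelol forms (R5). pelol, fenane, and zinane present → mirate forms (R7). mirate present → ashine forms (R1). [4 rule applications]
pelol needs fewer.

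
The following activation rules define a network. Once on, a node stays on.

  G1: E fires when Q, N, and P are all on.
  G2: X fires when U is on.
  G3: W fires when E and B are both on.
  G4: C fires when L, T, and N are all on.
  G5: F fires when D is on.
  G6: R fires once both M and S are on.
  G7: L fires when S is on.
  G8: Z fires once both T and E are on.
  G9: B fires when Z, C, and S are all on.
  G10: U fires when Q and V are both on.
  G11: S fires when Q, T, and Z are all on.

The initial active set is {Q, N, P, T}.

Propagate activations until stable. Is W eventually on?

Yes

Q, N, and P are on, so E fires (G1).
G8: T and E on → Z on.
G11: Q, T, and Z on → S on.
G7: S on → L on.
G4: L, T, and N on → C on.
G9: Z, C, and S on → B on.
E and B are on, so W fires (G3).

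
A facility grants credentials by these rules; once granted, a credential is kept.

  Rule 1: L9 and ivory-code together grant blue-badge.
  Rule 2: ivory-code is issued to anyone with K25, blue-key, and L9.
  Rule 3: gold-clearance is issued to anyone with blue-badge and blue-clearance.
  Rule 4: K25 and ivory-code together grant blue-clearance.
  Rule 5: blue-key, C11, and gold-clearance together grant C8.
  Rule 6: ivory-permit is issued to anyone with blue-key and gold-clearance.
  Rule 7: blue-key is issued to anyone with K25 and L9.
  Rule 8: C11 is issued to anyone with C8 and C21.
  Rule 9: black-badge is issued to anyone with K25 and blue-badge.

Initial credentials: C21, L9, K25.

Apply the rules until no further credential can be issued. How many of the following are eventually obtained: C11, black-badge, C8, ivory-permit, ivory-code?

Holding K25 and L9 grants blue-key (Rule 7).
Holding K25, blue-key, and L9 grants ivory-code (Rule 2).
Holding L9 and ivory-code grants blue-badge (Rule 1).
Holding K25 and ivory-code grants blue-clearance (Rule 4).
Holding blue-badge and blue-clearance grants gold-clearance (Rule 3).
Holding K25 and blue-badge grants black-badge (Rule 9).
Holding blue-key and gold-clearance grants ivory-permit (Rule 6).
C11 would need C8 and C21 (Rule 8), but C8 is never granted.
black-badge: reached.
C8 would need blue-key, C11, and gold-clearance (Rule 5), but C11 is never granted.
ivory-permit: reached.
ivory-code: reached.
Reached: black-badge, ivory-permit, and ivory-code — 3 of the 5.

3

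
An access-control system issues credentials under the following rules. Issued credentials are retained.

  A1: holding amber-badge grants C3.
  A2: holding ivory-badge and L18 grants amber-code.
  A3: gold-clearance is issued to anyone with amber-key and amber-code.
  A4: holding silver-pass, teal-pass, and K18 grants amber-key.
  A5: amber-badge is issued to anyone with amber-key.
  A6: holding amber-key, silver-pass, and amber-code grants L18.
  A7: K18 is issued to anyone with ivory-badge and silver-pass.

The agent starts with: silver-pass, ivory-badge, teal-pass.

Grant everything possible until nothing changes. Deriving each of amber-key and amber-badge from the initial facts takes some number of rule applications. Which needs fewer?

amber-key

amber-key: Holding ivory-badge and silver-pass grants K18 (A7). Holding silver-pass, teal-pass, and K18 grants amber-key (A4). [2 rule applications]
amber-badge: Holding ivory-badge and silver-pass grants K18 (A7). Holding silver-pass, teal-pass, and K18 grants amber-key (A4). Holding amber-key grants amber-badge (A5). [3 rule applications]
amber-key needs fewer.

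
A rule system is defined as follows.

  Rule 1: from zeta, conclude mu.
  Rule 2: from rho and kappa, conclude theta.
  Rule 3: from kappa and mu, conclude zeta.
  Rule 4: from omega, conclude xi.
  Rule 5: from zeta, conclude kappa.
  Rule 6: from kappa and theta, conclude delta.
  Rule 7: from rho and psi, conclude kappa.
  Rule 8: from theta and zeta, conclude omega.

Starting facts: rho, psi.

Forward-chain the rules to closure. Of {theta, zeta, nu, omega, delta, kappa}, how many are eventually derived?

3

rho and psi hold, so kappa follows (Rule 7).
From rho and kappa, Rule 2 gives theta.
From kappa and theta, Rule 6 gives delta.
theta: reached.
zeta would need kappa and mu (Rule 3), but mu is never established.
No rule produces nu, and it is not given.
omega would need theta and zeta (Rule 8), but zeta is never established.
delta: reached.
kappa: reached.
Reached: theta, delta, and kappa — 3 of the 6.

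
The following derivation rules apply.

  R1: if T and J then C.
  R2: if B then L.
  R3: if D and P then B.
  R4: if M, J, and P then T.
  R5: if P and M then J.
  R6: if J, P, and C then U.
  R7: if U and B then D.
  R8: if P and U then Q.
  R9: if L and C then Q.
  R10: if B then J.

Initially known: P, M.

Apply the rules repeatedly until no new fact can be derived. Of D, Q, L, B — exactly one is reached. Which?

Q

From P and M, R5 gives J.
From M, J, and P, R4 gives T.
From T and J, R1 gives C.
J, P, and C hold, so U follows (R6).
P and U hold, so Q follows (R8).
D would need U and B (R7), but B is never established. B would need D and P (R3), but D is never established. L would need B (R2), but B is never established.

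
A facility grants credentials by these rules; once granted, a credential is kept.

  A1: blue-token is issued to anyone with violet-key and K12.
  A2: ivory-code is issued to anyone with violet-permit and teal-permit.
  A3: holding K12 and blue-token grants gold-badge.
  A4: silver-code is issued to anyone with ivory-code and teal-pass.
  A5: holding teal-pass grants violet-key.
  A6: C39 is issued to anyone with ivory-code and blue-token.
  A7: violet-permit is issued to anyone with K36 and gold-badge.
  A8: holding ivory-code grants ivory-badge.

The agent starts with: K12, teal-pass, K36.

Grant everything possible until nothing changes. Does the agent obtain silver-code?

silver-code would need ivory-code and teal-pass (A4), but ivory-code is never granted.

No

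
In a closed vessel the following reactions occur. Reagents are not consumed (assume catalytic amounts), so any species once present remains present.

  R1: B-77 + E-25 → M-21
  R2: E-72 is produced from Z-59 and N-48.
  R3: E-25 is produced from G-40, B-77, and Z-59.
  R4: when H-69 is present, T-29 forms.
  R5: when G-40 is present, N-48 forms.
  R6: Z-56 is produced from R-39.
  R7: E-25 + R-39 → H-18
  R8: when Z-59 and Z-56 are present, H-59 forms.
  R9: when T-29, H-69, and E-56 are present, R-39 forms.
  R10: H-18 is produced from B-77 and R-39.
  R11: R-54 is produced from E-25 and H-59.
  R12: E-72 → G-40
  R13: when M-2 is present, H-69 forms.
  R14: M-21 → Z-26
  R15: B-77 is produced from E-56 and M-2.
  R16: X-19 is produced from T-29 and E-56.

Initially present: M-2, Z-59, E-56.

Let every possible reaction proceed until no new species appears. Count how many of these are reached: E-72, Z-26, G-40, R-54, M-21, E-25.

E-72 would need Z-59 and N-48 (R2), but N-48 never forms.
Z-26 would need M-21 (R14), but M-21 never forms.
G-40 would need E-72 (R12), but E-72 never forms.
R-54 would need E-25 and H-59 (R11), but E-25 never forms.
M-21 would need B-77 and E-25 (R1), but E-25 never forms.
E-25 would need G-40, B-77, and Z-59 (R3), but G-40 never forms.
None of the 6 are reached.

0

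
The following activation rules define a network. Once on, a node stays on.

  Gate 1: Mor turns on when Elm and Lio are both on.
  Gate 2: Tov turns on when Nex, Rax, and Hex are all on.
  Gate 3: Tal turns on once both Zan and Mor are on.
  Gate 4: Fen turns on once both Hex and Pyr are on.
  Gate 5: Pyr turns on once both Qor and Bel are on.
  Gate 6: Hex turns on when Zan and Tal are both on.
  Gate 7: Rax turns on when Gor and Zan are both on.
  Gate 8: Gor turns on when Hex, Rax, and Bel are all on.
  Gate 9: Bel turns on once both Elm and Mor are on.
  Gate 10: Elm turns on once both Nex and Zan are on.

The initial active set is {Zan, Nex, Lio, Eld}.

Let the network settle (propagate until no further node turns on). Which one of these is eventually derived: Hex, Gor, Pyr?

Hex

Gate 10: Nex and Zan on → Elm on.
Gate 1: Elm and Lio on → Mor on.
Gate 3: Zan and Mor on → Tal on.
Gate 6: Zan and Tal on → Hex on.
Gor would need Hex, Rax, and Bel (Gate 8), but Rax never turns on. Pyr would need Qor and Bel (Gate 5), but Qor never turns on.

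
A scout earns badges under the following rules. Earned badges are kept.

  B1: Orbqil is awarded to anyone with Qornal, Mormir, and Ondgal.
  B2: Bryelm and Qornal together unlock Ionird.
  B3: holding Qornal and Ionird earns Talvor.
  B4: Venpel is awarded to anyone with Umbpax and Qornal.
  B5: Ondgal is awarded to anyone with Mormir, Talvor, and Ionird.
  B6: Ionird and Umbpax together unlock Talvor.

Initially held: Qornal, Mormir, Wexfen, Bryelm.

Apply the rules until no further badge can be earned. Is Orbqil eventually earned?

Yes

With Bryelm and Qornal, Ionird is earned (B2).
With Qornal and Ionird, Talvor is earned (B3).
With Mormir, Talvor, and Ionird, Ondgal is earned (B5).
With Qornal, Mormir, and Ondgal, Orbqil is earned (B1).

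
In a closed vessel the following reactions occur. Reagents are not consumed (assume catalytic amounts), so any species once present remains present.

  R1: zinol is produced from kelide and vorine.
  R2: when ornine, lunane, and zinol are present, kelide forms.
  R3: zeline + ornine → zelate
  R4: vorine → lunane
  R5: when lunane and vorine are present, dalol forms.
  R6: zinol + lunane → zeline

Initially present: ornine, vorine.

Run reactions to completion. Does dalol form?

vorine present → lunane forms (R4).
lunane and vorine present → dalol forms (R5).

Yes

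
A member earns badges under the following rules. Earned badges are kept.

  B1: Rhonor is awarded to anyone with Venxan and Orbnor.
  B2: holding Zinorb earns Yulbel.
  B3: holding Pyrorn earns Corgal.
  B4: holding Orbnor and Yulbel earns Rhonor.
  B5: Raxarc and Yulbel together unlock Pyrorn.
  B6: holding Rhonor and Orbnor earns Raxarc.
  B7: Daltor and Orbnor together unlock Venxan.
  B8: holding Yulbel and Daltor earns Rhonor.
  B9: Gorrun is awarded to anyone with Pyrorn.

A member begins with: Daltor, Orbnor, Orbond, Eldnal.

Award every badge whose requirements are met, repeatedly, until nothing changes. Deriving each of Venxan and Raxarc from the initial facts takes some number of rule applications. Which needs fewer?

Venxan: With Daltor and Orbnor, Venxan is earned (B7). [1 rule application]
Raxarc: With Daltor and Orbnor, Venxan is earned (B7). With Venxan and Orbnor, Rhonor is earned (B1). With Rhonor and Orbnor, Raxarc is earned (B6). [3 rule applications]
Venxan needs fewer.

Venxan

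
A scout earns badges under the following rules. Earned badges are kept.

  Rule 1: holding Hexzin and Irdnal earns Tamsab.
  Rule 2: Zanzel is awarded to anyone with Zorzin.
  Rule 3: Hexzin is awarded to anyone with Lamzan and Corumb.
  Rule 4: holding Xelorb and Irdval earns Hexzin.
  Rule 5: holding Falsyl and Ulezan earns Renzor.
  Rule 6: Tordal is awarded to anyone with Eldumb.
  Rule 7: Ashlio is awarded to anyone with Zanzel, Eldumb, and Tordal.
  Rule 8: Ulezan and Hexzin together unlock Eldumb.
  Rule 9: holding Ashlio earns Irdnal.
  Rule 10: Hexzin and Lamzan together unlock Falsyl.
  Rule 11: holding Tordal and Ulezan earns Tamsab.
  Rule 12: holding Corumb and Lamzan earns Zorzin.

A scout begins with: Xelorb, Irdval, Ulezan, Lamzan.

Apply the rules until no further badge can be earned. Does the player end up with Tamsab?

With Xelorb and Irdval, Hexzin is earned (Rule 4).
With Ulezan and Hexzin, Eldumb is earned (Rule 8).
With Eldumb, Tordal is earned (Rule 6).
With Tordal and Ulezan, Tamsab is earned (Rule 11).

Yes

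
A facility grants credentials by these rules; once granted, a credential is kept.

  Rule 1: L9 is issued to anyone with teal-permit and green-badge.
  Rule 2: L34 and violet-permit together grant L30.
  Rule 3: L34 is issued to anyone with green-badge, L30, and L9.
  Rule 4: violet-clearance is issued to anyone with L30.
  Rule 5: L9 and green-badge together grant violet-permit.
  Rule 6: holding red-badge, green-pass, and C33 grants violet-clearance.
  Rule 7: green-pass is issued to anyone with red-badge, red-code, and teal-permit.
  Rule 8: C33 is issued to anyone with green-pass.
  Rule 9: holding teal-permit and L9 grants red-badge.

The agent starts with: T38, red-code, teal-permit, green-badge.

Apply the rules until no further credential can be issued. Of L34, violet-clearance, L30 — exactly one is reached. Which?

Holding teal-permit and green-badge grants L9 (Rule 1).
Holding teal-permit and L9 grants red-badge (Rule 9).
Holding red-badge, red-code, and teal-permit grants green-pass (Rule 7).
Holding green-pass grants C33 (Rule 8).
Holding red-badge, green-pass, and C33 grants violet-clearance (Rule 6).
L30 would need L34 and violet-permit (Rule 2), but L34 is never granted. L34 would need green-badge, L30, and L9 (Rule 3), but L30 is never granted.

violet-clearance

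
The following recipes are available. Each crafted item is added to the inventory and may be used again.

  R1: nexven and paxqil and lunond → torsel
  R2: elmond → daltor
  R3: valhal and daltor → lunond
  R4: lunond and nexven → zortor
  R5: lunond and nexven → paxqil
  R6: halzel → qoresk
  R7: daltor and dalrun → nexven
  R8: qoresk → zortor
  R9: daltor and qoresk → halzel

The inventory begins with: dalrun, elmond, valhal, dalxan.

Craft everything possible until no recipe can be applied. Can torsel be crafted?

Yes

elmond → daltor (R2).
daltor and dalrun → nexven (R7).
Using R3, valhal and daltor make lunond.
lunond and nexven → paxqil (R5).
Using R1, nexven, paxqil, and lunond make torsel.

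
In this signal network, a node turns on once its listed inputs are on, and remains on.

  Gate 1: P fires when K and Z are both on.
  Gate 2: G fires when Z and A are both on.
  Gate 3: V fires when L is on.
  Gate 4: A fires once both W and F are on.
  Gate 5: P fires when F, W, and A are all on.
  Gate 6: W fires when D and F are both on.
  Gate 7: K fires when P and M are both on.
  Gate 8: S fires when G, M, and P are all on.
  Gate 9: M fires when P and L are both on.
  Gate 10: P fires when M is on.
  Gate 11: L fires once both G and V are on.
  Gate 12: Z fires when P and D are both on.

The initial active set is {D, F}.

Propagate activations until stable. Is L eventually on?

No

L would need G and V (Gate 11), but V never turns on.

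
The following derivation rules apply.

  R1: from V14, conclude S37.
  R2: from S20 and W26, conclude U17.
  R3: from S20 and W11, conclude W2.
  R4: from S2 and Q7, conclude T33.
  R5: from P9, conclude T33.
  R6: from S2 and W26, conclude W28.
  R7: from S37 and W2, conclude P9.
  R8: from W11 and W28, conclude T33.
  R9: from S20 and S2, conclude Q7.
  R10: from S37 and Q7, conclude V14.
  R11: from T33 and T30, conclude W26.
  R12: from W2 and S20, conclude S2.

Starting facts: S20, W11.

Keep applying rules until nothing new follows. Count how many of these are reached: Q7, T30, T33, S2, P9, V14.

From S20 and W11, R3 gives W2.
From W2 and S20, R12 gives S2.
From S20 and S2, R9 gives Q7.
S2 and Q7 hold, so T33 follows (R4).
Q7: reached.
No rule produces T30, and it is not given.
T33: reached.
S2: reached.
P9 would need S37 and W2 (R7), but S37 is never established.
V14 would need S37 and Q7 (R10), but S37 is never established.
Reached: Q7, T33, and S2 — 3 of the 6.

3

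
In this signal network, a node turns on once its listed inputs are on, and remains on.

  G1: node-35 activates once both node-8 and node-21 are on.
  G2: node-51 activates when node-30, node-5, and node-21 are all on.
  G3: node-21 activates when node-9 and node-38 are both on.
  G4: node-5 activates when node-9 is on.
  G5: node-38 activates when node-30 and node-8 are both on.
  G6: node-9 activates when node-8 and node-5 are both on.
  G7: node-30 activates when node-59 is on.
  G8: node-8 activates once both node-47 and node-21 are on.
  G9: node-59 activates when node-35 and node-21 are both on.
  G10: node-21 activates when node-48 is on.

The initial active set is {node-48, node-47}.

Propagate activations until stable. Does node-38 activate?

G10: node-48 on → node-21 on.
node-47 and node-21 are on, so node-8 activates (G8).
node-8 and node-21 are on, so node-35 activates (G1).
node-35 and node-21 are on, so node-59 activates (G9).
G7: node-59 on → node-30 on.
G5: node-30 and node-8 on → node-38 on.

Yes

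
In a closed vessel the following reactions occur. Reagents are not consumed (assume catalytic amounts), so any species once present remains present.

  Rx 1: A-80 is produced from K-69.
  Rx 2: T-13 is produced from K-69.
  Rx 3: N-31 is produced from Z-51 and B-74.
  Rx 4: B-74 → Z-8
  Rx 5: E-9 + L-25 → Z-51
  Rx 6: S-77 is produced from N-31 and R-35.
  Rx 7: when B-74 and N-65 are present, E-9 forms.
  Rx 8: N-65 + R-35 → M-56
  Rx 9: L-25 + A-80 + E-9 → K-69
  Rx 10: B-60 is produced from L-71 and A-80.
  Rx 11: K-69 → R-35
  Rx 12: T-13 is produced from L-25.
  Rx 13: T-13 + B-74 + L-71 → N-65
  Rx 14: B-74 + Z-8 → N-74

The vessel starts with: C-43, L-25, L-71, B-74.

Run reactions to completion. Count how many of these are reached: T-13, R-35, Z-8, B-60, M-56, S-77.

L-25 present → T-13 forms (Rx 12).
B-74 present → Z-8 forms (Rx 4).
T-13: reached.
R-35 would need K-69 (Rx 11), but K-69 never forms.
Z-8: reached.
B-60 would need L-71 and A-80 (Rx 10), but A-80 never forms.
M-56 would need N-65 and R-35 (Rx 8), but R-35 never forms.
S-77 would need N-31 and R-35 (Rx 6), but R-35 never forms.
Reached: T-13 and Z-8 — 2 of the 6.

2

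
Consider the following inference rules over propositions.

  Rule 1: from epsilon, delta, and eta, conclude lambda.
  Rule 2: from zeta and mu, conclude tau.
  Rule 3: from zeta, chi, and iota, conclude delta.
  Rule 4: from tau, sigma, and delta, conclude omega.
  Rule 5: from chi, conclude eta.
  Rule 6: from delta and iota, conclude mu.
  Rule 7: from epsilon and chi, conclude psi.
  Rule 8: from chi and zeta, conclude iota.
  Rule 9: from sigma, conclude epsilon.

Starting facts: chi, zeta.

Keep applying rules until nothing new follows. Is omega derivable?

omega would need tau, sigma, and delta (Rule 4), but sigma is never established.

No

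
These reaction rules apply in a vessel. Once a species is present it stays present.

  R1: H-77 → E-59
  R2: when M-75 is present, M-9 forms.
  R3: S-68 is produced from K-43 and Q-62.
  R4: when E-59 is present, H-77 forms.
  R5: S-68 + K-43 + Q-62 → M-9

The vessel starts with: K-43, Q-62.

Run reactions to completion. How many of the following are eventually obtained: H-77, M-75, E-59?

H-77 would need E-59 (R4), but E-59 never forms.
No rule produces M-75, and it is not given.
E-59 would need H-77 (R1), but H-77 never forms.
None of the 3 are reached.

0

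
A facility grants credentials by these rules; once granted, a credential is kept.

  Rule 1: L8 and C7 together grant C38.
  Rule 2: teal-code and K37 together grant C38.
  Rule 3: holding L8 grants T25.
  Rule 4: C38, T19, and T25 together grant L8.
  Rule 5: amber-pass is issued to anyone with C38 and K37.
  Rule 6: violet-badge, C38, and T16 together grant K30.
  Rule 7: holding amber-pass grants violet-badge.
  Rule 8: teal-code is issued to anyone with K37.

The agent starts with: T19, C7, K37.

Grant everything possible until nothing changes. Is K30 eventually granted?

No

K30 would need violet-badge, C38, and T16 (Rule 6), but T16 is never granted.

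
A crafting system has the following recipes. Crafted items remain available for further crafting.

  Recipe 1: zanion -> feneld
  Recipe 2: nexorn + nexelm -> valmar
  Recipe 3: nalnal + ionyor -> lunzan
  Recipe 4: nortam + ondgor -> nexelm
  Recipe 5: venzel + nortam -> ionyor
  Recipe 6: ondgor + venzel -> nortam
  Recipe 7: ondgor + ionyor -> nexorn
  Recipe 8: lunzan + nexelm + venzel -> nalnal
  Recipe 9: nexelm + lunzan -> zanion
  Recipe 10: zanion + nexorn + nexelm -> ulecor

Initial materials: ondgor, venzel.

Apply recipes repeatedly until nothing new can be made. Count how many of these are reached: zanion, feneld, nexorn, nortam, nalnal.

2

Using Recipe 6, ondgor and venzel make nortam.
Using Recipe 5, venzel and nortam make ionyor.
Using Recipe 7, ondgor and ionyor make nexorn.
zanion would need nexelm and lunzan (Recipe 9), but lunzan is never obtained.
feneld would need zanion (Recipe 1), but zanion is never obtained.
nexorn: reached.
nortam: reached.
nalnal would need lunzan, nexelm, and venzel (Recipe 8), but lunzan is never obtained.
Reached: nexorn and nortam — 2 of the 5.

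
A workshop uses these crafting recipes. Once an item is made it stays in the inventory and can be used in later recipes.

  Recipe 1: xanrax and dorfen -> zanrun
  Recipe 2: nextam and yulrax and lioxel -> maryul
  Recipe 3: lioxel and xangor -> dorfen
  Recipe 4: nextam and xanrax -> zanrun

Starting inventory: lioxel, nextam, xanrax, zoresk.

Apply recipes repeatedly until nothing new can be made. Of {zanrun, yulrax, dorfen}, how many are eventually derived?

1

nextam and xanrax -> zanrun (Recipe 4).
zanrun: reached.
No rule produces yulrax, and it is not given.
dorfen would need lioxel and xangor (Recipe 3), but xangor is never obtained.
Reached: zanrun — 1 of the 3.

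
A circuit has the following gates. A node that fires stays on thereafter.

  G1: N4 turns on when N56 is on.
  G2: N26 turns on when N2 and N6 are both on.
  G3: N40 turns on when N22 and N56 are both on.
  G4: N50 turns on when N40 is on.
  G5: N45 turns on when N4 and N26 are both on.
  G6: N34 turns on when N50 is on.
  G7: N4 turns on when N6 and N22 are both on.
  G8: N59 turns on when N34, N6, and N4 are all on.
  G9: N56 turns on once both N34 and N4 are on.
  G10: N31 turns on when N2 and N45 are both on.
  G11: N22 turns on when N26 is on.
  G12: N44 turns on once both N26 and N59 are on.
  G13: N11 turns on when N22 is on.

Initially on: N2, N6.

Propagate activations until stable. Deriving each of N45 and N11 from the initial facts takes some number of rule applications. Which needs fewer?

N11

N11: N2 and N6 are on, so N26 turns on (G2). G11: N26 on → N22 on. N22 is on, so N11 turns on (G13). [3 rule applications]
N45: G2: N2 and N6 on → N26 on. N26 is on, so N22 turns on (G11). G7: N6 and N22 on → N4 on. G5: N4 and N26 on → N45 on. [4 rule applications]
N11 needs fewer.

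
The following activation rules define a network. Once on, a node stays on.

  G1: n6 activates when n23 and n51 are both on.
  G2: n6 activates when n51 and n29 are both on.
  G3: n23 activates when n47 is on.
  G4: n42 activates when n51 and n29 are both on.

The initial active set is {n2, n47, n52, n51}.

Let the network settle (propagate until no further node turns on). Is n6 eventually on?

Yes

G3: n47 on → n23 on.
G1: n23 and n51 on → n6 on.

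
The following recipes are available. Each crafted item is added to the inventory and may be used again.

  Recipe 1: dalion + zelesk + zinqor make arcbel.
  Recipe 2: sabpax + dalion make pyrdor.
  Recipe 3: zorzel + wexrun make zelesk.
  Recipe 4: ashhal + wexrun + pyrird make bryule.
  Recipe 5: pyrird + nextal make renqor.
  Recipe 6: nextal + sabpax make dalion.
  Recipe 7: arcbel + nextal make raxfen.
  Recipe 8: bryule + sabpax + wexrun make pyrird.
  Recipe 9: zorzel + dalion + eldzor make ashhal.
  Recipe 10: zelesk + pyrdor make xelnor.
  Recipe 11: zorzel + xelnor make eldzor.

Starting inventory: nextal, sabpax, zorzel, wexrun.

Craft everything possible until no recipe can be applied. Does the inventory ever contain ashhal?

nextal + sabpax → dalion (Recipe 6).
Using Recipe 3, zorzel and wexrun make zelesk.
Using Recipe 2, sabpax and dalion make pyrdor.
zelesk + pyrdor → xelnor (Recipe 10).
zorzel + xelnor → eldzor (Recipe 11).
Using Recipe 9, zorzel, dalion, and eldzor make ashhal.

Yes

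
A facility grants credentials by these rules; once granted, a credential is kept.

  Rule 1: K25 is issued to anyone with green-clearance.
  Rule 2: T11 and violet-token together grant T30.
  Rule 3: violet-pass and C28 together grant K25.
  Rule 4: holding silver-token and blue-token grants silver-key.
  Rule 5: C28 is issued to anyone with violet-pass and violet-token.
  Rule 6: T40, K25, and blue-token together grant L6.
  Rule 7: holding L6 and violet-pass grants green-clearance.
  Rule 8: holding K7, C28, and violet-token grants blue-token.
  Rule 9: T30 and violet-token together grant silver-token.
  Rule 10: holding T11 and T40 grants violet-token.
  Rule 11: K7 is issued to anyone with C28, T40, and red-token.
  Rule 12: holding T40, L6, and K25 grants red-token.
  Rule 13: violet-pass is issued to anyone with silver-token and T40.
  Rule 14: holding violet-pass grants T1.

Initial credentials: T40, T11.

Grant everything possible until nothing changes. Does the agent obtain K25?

Yes

Holding T11 and T40 grants violet-token (Rule 10).
Holding T11 and violet-token grants T30 (Rule 2).
Holding T30 and violet-token grants silver-token (Rule 9).
Holding silver-token and T40 grants violet-pass (Rule 13).
Holding violet-pass and violet-token grants C28 (Rule 5).
Holding violet-pass and C28 grants K25 (Rule 3).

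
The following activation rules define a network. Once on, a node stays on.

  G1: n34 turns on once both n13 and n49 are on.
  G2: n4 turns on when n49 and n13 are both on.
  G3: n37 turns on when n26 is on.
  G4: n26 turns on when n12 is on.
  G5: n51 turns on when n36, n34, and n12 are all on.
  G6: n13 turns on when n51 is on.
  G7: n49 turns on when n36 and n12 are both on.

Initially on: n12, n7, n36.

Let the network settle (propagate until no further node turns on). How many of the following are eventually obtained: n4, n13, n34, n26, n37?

2

n12 is on, so n26 turns on (G4).
n26 is on, so n37 turns on (G3).
n4 would need n49 and n13 (G2), but n13 never turns on.
n13 would need n51 (G6), but n51 never turns on.
n34 would need n13 and n49 (G1), but n13 never turns on.
n26: reached.
n37: reached.
Reached: n26 and n37 — 2 of the 5.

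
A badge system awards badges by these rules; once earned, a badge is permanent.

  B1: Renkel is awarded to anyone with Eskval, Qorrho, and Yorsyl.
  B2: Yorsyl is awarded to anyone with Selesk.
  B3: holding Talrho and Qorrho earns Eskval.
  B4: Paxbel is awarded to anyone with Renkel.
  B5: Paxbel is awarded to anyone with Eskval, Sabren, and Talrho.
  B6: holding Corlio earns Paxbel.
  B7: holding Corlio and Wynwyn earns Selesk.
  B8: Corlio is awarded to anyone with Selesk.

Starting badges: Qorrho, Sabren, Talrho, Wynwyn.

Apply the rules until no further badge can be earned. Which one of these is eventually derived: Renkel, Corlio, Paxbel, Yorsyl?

With Talrho and Qorrho, Eskval is earned (B3).
With Eskval, Sabren, and Talrho, Paxbel is earned (B5).
Corlio would need Selesk (B8), but Selesk is never earned. Yorsyl would need Selesk (B2), but Selesk is never earned. Renkel would need Eskval, Qorrho, and Yorsyl (B1), but Yorsyl is never earned.

Paxbel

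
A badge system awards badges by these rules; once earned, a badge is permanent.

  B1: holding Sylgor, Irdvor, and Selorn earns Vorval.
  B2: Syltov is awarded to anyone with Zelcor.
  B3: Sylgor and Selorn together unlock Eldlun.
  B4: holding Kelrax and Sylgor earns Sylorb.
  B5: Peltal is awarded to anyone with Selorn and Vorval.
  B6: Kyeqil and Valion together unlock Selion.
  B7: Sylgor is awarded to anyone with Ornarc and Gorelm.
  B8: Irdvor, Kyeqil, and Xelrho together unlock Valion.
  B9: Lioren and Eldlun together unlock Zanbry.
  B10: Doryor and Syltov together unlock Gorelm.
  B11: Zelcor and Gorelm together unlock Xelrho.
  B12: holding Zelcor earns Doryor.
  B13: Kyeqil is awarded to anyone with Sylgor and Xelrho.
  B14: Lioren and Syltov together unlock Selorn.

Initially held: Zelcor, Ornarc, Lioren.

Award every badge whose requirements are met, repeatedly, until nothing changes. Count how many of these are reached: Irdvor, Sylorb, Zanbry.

With Zelcor, Doryor is earned (B12).
With Zelcor, Syltov is earned (B2).
With Lioren and Syltov, Selorn is earned (B14).
With Doryor and Syltov, Gorelm is earned (B10).
With Ornarc and Gorelm, Sylgor is earned (B7).
With Sylgor and Selorn, Eldlun is earned (B3).
With Lioren and Eldlun, Zanbry is earned (B9).
No rule produces Irdvor, and it is not given.
Sylorb would need Kelrax and Sylgor (B4), but Kelrax is never earned.
Zanbry: reached.
Reached: Zanbry — 1 of the 3.

1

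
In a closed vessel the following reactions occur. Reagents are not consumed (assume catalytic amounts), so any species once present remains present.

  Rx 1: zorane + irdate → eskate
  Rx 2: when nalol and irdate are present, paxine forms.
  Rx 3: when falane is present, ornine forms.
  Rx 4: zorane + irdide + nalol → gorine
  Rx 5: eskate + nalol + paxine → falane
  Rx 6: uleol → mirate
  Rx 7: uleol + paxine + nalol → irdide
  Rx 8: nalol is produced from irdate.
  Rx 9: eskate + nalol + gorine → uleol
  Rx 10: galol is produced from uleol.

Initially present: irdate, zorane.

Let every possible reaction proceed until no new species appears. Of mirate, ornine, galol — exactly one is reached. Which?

ornine

irdate present → nalol forms (Rx 8).
zorane and irdate present → eskate forms (Rx 1).
nalol and irdate present → paxine forms (Rx 2).
eskate, nalol, and paxine present → falane forms (Rx 5).
falane present → ornine forms (Rx 3).
galol would need uleol (Rx 10), but uleol never forms. mirate would need uleol (Rx 6), but uleol never forms.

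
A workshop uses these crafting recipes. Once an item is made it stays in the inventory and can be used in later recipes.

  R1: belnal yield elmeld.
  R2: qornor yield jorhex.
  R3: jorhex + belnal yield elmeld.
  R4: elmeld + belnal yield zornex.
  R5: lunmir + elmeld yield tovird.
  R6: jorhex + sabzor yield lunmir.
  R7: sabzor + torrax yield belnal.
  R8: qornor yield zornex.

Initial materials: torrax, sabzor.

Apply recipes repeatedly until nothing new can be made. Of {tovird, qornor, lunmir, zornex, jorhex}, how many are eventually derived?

Using R7, sabzor and torrax make belnal.
belnal → elmeld (R1).
elmeld + belnal → zornex (R4).
tovird would need lunmir and elmeld (R5), but lunmir is never obtained.
No rule produces qornor, and it is not given.
lunmir would need jorhex and sabzor (R6), but jorhex is never obtained.
zornex: reached.
jorhex would need qornor (R2), but qornor is never obtained.
Reached: zornex — 1 of the 5.

1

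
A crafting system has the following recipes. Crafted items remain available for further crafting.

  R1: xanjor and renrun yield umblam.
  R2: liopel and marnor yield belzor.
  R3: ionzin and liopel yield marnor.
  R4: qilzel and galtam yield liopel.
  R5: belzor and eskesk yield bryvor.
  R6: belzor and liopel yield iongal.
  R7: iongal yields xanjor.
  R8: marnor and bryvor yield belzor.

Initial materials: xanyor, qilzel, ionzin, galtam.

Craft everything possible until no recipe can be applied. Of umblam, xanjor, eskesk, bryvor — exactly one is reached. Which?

Using R4, qilzel and galtam make liopel.
Using R3, ionzin and liopel make marnor.
liopel and marnor → belzor (R2).
belzor and liopel → iongal (R6).
iongal → xanjor (R7).
bryvor would need belzor and eskesk (R5), but eskesk is never obtained. No rule produces eskesk, and it is not given. umblam would need xanjor and renrun (R1), but renrun is never obtained.

xanjor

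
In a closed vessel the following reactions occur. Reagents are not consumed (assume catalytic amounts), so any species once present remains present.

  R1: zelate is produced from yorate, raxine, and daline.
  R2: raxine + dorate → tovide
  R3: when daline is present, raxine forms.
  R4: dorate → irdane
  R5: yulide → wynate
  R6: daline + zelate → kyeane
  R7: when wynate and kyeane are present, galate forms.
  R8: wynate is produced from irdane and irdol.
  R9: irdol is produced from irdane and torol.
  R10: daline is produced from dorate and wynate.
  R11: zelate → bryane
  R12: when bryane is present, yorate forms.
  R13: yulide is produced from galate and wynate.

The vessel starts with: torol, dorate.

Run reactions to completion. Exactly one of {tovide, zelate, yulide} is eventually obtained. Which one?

tovide

dorate present → irdane forms (R4).
irdane and torol present → irdol forms (R9).
irdane and irdol present → wynate forms (R8).
dorate and wynate present → daline forms (R10).
daline present → raxine forms (R3).
raxine and dorate present → tovide forms (R2).
zelate would need yorate, raxine, and daline (R1), but yorate never forms. yulide would need galate and wynate (R13), but galate never forms.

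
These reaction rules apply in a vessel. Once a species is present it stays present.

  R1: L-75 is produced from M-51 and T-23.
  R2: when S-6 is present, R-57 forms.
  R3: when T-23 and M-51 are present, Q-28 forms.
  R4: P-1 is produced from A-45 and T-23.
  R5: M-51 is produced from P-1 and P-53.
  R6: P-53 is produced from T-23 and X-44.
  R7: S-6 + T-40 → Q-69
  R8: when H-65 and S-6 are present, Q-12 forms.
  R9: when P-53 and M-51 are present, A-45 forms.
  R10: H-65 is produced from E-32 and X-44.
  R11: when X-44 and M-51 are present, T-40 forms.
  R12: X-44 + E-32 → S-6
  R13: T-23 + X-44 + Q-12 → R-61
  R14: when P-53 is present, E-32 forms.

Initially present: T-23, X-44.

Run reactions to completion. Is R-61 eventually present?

T-23 and X-44 present → P-53 forms (R6).
P-53 present → E-32 forms (R14).
X-44 and E-32 present → S-6 forms (R12).
E-32 and X-44 present → H-65 forms (R10).
H-65 and S-6 present → Q-12 forms (R8).
T-23, X-44, and Q-12 present → R-61 forms (R13).

Yes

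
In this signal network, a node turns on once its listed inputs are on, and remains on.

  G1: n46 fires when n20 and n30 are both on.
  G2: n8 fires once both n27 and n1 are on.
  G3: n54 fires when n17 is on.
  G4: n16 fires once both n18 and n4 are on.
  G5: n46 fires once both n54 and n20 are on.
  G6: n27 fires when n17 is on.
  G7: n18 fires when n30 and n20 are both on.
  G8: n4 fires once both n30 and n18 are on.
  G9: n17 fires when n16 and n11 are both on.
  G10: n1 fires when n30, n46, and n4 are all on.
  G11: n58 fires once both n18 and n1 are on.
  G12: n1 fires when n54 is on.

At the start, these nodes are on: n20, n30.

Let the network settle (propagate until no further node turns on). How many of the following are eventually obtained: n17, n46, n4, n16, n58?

4

n30 and n20 are on, so n18 fires (G7).
n20 and n30 are on, so n46 fires (G1).
n30 and n18 are on, so n4 fires (G8).
G10: n30, n46, and n4 on → n1 on.
n18 and n4 are on, so n16 fires (G4).
n18 and n1 are on, so n58 fires (G11).
n17 would need n16 and n11 (G9), but n11 never turns on.
n46: reached.
n4: reached.
n16: reached.
n58: reached.
Reached: n46, n4, n16, and n58 — 4 of the 5.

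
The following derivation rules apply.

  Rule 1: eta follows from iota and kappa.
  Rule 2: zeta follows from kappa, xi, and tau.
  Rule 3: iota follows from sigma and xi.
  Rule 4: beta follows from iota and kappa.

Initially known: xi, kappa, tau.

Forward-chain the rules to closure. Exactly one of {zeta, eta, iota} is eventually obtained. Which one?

kappa, xi, and tau hold, so zeta follows (Rule 2).
iota would need sigma and xi (Rule 3), but sigma is never established. eta would need iota and kappa (Rule 1), but iota is never established.

zeta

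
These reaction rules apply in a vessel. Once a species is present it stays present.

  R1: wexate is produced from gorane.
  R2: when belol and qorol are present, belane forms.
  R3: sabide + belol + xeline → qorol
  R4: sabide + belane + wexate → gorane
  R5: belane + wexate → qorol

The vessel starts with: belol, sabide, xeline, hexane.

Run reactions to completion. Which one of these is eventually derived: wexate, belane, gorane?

belane

sabide, belol, and xeline present → qorol forms (R3).
belol and qorol present → belane forms (R2).
gorane would need sabide, belane, and wexate (R4), but wexate never forms. wexate would need gorane (R1), but gorane never forms.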